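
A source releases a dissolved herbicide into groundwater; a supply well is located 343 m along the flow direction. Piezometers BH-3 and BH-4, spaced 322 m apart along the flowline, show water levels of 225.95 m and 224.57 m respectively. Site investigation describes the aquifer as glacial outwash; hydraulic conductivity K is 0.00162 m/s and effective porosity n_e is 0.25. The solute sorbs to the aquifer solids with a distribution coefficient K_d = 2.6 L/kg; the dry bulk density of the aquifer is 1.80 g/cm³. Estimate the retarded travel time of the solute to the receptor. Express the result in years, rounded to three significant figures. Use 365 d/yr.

7.72 years

Hydraulic gradient i = (225.95 − 224.57) / 322 = 1.38 / 322 = 0.004286
K = 0.00162 m/s × 86400 s/d = 140.0 m/d
Darcy flux q = K·i = 140.0 × 0.004286 = 0.5999 m/d
Average linear velocity = 0.5999 / 0.25 = 2.399 m/d
Retardation R = 1 + ρ_b·K_d/n = 1 + 1.80×2.6/0.25 = 19.72
Contaminant velocity v_c = v/R = 2.399/19.72 = 0.1217 m/d
t = L/v_c = 343/0.1217 = 2819 d
   = 2819/365 = 7.72 yr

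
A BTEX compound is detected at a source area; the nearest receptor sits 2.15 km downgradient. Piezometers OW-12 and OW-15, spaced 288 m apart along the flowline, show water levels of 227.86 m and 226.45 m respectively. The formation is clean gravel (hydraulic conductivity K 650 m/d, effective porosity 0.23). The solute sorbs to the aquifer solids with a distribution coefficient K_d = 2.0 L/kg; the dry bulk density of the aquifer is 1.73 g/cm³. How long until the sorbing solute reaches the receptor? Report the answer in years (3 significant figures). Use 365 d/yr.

Hydraulic gradient i = (227.86 − 226.45) / 288 = 1.41 / 288 = 0.004896
q = Ki = 650 × 0.004896 = 3.182 m/d
v = Ki/n = 650·0.004896/0.23 = 13.84 m/d
Retardation R = 1 + ρ_b·K_d/n = 1 + 1.73×2.0/0.23 = 16.04
Contaminant velocity v_c = v/R = 13.84/16.04 = 0.8624 m/d
L = 2.15 km = 2150 m
t = L/v_c = 2150/0.8624 = 2493 d
   = 2493/365 = 6.83 yr

6.83 years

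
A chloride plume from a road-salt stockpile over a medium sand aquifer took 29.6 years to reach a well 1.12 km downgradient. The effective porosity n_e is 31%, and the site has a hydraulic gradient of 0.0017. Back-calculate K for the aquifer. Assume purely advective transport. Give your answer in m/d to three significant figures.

18.9 m/d

t = 29.6 years = 10800 d
L = 1.12 km = 1120 m
v = L / t = 1120 / 10800 = 0.1037 m/d
K = v · n / i = 0.1037 × 0.31 / 0.0017 = 18.9 m/d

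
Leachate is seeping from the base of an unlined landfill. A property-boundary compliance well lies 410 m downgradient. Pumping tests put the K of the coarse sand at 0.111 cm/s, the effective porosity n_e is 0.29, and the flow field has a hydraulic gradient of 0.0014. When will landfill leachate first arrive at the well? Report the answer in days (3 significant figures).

K = 0.111 cm/s × 864 = 95.90 m/d
Darcy flux q = K·i = 95.90 × 0.0014 = 0.1343 m/d
Seepage velocity v = q / n = 0.1343 / 0.29 = 0.4630 m/d
t = L / v = 410 / 0.4630 = 885.6 d

886 days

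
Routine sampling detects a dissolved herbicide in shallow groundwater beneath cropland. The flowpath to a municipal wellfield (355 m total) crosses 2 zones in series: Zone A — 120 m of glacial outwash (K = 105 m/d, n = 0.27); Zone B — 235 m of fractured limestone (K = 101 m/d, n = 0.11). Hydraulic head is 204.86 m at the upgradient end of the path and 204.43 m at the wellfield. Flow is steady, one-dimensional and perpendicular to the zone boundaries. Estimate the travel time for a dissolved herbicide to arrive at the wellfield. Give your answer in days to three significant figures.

470 days

Total head drop ΔH = 204.86 − 204.43 = 0.43 m
Continuity: the same q passes through each zone, so ΔH = q·Σ(L_j/K_j) — the zones act as resistances in series.
Σ(L/K) = 120/105 + 235/101 = 1.143 + 2.327 = 3.470 d
q = ΔH / Σ(L/K) = 0.43 / 3.470 = 0.1239 m/d (same in every zone)
Zone A: v = q/n = 0.1239/0.27 = 0.4590 m/d → t_A = 120/0.4590 = 261.4 d
Zone B: v = q/n = 0.1239/0.11 = 1.127 m/d → t_B = 235/1.127 = 208.6 d
Total t = 261.4 + 208.6 = 470.0 d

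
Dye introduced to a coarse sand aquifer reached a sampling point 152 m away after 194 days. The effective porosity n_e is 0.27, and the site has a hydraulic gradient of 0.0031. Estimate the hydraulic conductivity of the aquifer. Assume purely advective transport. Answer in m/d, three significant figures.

68.2 m/d

v = L / t = 152 / 194 = 0.7835 m/d
K = v · n / i = 0.7835 × 0.27 / 0.0031 = 68.2 m/d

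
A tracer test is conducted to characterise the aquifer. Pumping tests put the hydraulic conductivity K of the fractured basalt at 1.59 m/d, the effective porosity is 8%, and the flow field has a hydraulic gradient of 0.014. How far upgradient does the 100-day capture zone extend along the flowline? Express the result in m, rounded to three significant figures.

q = Ki = 1.59 × 0.014 = 0.02226 m/d
v = Ki/n = 1.59·0.014/0.08 = 0.2783 m/d
L = v × T = 0.2783 × 100 = 27.83 m

27.8 m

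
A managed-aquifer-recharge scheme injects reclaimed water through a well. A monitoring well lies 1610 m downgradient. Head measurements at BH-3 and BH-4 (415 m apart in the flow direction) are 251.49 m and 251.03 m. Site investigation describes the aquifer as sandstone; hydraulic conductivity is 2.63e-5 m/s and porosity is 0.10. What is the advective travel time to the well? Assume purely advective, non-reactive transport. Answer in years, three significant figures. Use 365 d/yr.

Hydraulic gradient i = (251.49 − 251.03) / 415 = 0.46 / 415 = 0.001108
K = 2.63e-5 m/s × 86400 s/d = 2.272 m/d
q = Ki = 2.272 × 0.001108 = 0.002519 m/d
Seepage velocity v = q / n = 0.002519 / 0.10 = 0.02519 m/d
t = L / v = 1610 / 0.02519 = 63920 d
   = 63920 / 365 = 175 yr

175 years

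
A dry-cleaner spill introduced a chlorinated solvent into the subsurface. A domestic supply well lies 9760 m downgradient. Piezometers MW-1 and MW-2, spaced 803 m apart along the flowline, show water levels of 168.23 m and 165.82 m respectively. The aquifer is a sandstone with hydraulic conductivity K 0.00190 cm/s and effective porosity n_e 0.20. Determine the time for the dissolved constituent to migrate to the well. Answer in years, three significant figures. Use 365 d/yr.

Hydraulic gradient i = (168.23 − 165.82) / 803 = 2.41 / 803 = 0.003001
K = 0.00190 cm/s × 864 = 1.642 m/d
Specific discharge q = 1.642 × 0.003001 = 0.004927 m/d
Average linear velocity = 0.004927 / 0.20 = 0.02463 m/d
t = L / v = 9760 / 0.02463 = 396200 d
   = 396200 / 365 = 1090 yr

1090 years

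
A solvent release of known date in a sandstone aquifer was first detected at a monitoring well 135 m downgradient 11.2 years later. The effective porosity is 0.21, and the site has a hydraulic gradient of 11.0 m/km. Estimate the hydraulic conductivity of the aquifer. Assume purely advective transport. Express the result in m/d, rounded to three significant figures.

t = 11.2 years = 4088 d
v = L / t = 135 / 4088 = 0.03302 m/d
K = v · n / i = 0.03302 × 0.21 / 0.011 = 0.630 m/d

0.630 m/d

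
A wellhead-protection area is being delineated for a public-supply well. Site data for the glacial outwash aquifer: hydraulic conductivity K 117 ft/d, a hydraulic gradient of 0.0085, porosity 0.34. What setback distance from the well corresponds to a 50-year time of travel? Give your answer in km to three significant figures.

16.3 km

K = 117 ft/d × 0.3048 = 35.66 m/d
q = Ki = 35.66 × 0.0085 = 0.3031 m/d
Seepage velocity v = q / n = 0.3031 / 0.34 = 0.8915 m/d
T = 50 yr × 365 = 18250 d
L = v × T = 0.8915 × 18250 = 16270 m
   = 16.3 km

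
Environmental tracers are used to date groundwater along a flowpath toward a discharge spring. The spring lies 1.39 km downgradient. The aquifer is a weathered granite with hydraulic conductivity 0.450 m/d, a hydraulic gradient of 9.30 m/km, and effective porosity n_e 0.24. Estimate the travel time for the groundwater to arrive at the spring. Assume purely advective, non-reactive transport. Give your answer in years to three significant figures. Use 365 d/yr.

Darcy flux q = K·i = 0.450 × 0.0093 = 0.004185 m/d
v_s = q/n_e = 0.004185/0.24 = 0.01744 m/d
L = 1.39 km = 1390 m
t = L / v = 1390 / 0.01744 = 79710 d
   = 79710 / 365 = 218 yr

218 years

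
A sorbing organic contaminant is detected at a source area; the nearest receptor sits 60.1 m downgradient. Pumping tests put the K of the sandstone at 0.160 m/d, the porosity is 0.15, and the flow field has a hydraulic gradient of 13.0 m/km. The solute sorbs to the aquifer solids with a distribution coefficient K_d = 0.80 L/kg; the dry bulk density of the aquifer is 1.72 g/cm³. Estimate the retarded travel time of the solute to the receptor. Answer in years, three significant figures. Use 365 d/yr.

121 years

q = Ki = 0.160 × 0.013 = 0.002080 m/d
v = Ki/n = 0.160·0.013/0.15 = 0.01387 m/d
Retardation R = 1 + ρ_b·K_d/n = 1 + 1.72×0.80/0.15 = 10.17
Contaminant velocity v_c = v/R = 0.01387/10.17 = 0.001363 m/d
t = L/v_c = 60.1/0.001363 = 44090 d
   = 44090/365 = 121 yr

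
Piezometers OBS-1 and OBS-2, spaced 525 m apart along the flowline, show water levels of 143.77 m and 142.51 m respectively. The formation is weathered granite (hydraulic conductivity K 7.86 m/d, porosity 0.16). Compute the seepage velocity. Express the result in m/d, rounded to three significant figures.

Hydraulic gradient i = (143.77 − 142.51) / 525 = 1.26 / 525 = 0.002400
q = Ki = 7.86 × 0.002400 = 0.01886 m/d
v = Ki/n = 7.86·0.002400/0.16 = 0.1179 m/d

0.118 m/d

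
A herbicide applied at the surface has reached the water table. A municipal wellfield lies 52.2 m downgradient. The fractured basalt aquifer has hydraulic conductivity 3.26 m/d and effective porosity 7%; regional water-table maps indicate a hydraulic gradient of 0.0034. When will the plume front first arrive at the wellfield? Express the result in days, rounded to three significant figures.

330 days

q = Ki = 3.26 × 0.0034 = 0.01108 m/d
v_s = q/n_e = 0.01108/0.07 = 0.1583 m/d
t = L / v = 52.2 / 0.1583 = 329.7 d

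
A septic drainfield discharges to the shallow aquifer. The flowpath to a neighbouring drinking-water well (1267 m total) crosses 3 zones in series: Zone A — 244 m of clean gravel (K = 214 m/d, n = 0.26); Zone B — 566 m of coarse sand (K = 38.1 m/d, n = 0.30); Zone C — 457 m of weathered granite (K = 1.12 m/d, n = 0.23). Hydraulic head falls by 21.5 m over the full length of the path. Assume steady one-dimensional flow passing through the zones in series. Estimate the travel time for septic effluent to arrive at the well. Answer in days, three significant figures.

6670 days

Steady 1-D flow in series ⇒ the Darcy flux q is identical in every zone and the zone head losses add (resistances L/K in series).
Σ(L/K) = 244/214 + 566/38.1 + 457/1.12 = 1.140 + 14.86 + 408.0 = 424.0 d
q = ΔH / Σ(L/K) = 21.5 / 424.0 = 0.05070 m/d (same in every zone)
Zone A: v = q/n = 0.05070/0.26 = 0.1950 m/d → t_A = 244/0.1950 = 1251 d
Zone B: v = q/n = 0.05070/0.30 = 0.1690 m/d → t_B = 566/0.1690 = 3349 d
Zone C: v = q/n = 0.05070/0.23 = 0.2205 m/d → t_C = 457/0.2205 = 2073 d
Total t = 1251 + 3349 + 2073 = 6673 d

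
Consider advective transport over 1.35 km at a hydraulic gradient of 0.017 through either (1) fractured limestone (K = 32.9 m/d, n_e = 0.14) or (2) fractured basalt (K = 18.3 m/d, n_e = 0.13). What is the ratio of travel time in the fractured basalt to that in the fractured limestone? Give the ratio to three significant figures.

1.67

Unit 1 (fractured limestone): v = 32.9×0.017/0.14 = 3.995 m/d, t = 1350/3.995 = 337.9 d
Unit 2 (fractured basalt): v = 18.3×0.017/0.13 = 2.393 m/d, t = 1350/2.393 = 564.1 d
t(fractured basalt) / t(fractured limestone) = 564.1/337.9 = 1.67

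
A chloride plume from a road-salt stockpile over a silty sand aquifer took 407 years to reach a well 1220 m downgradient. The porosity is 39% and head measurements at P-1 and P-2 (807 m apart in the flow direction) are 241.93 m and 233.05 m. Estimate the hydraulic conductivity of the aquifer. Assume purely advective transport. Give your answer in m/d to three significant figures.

0.291 m/d

Hydraulic gradient i = (241.93 − 233.05) / 807 = 8.88 / 807 = 0.01100
t = 407 years = 148600 d
v = L / t = 1220 / 148600 = 0.008212 m/d
K = v · n / i = 0.008212 × 0.39 / 0.01100 = 0.291 m/d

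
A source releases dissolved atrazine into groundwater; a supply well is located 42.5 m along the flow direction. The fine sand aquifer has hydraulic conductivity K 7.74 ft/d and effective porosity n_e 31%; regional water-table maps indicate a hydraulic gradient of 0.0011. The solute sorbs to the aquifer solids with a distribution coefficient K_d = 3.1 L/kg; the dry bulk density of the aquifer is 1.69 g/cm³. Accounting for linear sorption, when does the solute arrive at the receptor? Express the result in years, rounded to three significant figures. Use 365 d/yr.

249 years

K = 7.74 ft/d × 0.3048 = 2.359 m/d
Darcy flux q = K·i = 2.359 × 0.0011 = 0.002595 m/d
v_s = q/n_e = 0.002595/0.31 = 0.008371 m/d
Retardation R = 1 + ρ_b·K_d/n = 1 + 1.69×3.1/0.31 = 17.90
Contaminant velocity v_c = v/R = 0.008371/17.90 = 4.677e-4 m/d
t = L/v_c = 42.5/4.677e-4 = 90880 d
   = 90880/365 = 249 yr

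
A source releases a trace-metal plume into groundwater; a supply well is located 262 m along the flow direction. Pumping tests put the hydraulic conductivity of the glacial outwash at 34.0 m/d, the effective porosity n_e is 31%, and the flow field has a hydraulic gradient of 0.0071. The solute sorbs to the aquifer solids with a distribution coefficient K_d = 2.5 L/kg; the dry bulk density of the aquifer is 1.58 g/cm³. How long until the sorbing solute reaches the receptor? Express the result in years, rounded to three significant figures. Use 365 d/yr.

12.7 years

Specific discharge q = 34.0 × 0.0071 = 0.2414 m/d
v_s = q/n_e = 0.2414/0.31 = 0.7787 m/d
Retardation R = 1 + ρ_b·K_d/n = 1 + 1.58×2.5/0.31 = 13.74
Contaminant velocity v_c = v/R = 0.7787/13.74 = 0.05667 m/d
t = L/v_c = 262/0.05667 = 4624 d
   = 4624/365 = 12.7 yr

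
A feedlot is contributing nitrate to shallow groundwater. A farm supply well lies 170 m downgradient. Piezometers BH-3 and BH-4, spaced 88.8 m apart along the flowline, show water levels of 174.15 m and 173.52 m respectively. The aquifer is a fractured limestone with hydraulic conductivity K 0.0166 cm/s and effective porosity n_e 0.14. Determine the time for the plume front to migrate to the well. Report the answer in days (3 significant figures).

Hydraulic gradient i = (174.15 − 173.52) / 88.8 = 0.63 / 88.8 = 0.007095
K = 0.0166 cm/s × 864 = 14.34 m/d
Specific discharge q = 14.34 × 0.007095 = 0.1018 m/d
Average linear velocity = 0.1018 / 0.14 = 0.7268 m/d
t = L / v = 170 / 0.7268 = 233.9 d

234 days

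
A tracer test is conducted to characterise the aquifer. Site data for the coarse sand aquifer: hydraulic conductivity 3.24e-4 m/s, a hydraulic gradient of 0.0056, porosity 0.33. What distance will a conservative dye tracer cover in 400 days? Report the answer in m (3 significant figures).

190 m

K = 3.24e-4 m/s × 86400 s/d = 27.99 m/d
Darcy flux q = K·i = 27.99 × 0.0056 = 0.1568 m/d
v = Ki/n = 27.99·0.0056/0.33 = 0.4750 m/d
L = v × T = 0.4750 × 400 = 190.0 m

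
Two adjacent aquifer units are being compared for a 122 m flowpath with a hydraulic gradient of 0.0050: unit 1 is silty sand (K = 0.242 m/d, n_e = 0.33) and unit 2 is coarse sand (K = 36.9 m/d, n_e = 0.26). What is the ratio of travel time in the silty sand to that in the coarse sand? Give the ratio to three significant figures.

Unit 1 (silty sand): v = 0.242×0.0050/0.33 = 0.003667 m/d, t = 122/0.003667 = 33270 d
Unit 2 (coarse sand): v = 36.9×0.0050/0.26 = 0.7096 m/d, t = 122/0.7096 = 171.9 d
t(silty sand) / t(coarse sand) = 33270/171.9 = 194

194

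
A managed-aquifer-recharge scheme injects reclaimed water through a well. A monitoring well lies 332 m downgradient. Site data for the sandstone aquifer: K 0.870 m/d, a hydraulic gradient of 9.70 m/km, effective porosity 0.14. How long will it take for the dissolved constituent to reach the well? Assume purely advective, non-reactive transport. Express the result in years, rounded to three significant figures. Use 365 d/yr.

Specific discharge q = 0.870 × 0.0097 = 0.008439 m/d
Average linear velocity = 0.008439 / 0.14 = 0.06028 m/d
t = L / v = 332 / 0.06028 = 5508 d
   = 5508 / 365 = 15.1 yr

15.1 years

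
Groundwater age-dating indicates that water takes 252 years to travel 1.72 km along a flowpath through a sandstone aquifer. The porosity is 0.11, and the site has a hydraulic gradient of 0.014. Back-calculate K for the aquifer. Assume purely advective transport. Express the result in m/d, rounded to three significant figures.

0.147 m/d

t = 252 years = 91980 d
L = 1.72 km = 1720 m
v = L / t = 1720 / 91980 = 0.01870 m/d
K = v · n / i = 0.01870 × 0.11 / 0.014 = 0.147 m/d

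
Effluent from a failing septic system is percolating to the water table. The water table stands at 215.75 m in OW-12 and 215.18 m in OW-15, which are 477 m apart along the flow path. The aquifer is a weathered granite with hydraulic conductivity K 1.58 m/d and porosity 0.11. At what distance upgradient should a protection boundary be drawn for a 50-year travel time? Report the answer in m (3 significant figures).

Hydraulic gradient i = (215.75 − 215.18) / 477 = 0.57 / 477 = 0.001195
Darcy flux q = K·i = 1.58 × 0.001195 = 0.001888 m/d
Average linear velocity = 0.001888 / 0.11 = 0.01716 m/d
T = 50 yr × 365 = 18250 d
L = v × T = 0.01716 × 18250 = 313.2 m

313 m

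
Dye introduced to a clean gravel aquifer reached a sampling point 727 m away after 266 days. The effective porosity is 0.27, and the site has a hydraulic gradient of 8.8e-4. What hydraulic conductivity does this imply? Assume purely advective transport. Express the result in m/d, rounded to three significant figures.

v = L / t = 727 / 266 = 2.733 m/d
K = v · n / i = 2.733 × 0.27 / 8.8e-4 = 839 m/d

839 m/d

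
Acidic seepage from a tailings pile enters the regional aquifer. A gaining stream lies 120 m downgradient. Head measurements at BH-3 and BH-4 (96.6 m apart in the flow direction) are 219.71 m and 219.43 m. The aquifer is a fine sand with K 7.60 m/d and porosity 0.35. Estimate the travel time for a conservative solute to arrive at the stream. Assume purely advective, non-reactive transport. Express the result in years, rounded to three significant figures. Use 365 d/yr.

5.22 years

Hydraulic gradient i = (219.71 − 219.43) / 96.6 = 0.28 / 96.6 = 0.002899
Darcy flux q = K·i = 7.60 × 0.002899 = 0.02203 m/d
Seepage velocity v = q / n = 0.02203 / 0.35 = 0.06294 m/d
t = L / v = 120 / 0.06294 = 1907 d
   = 1907 / 365 = 5.22 yr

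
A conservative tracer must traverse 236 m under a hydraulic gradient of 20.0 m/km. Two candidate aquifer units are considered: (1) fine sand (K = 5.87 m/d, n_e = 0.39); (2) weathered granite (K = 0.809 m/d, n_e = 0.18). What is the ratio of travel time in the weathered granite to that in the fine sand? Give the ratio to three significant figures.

Unit 1 (fine sand): v = 5.87×0.020/0.39 = 0.3010 m/d, t = 236/0.3010 = 784.0 d
Unit 2 (weathered granite): v = 0.809×0.020/0.18 = 0.08989 m/d, t = 236/0.08989 = 2625 d
t(weathered granite) / t(fine sand) = 2625/784.0 = 3.35

3.35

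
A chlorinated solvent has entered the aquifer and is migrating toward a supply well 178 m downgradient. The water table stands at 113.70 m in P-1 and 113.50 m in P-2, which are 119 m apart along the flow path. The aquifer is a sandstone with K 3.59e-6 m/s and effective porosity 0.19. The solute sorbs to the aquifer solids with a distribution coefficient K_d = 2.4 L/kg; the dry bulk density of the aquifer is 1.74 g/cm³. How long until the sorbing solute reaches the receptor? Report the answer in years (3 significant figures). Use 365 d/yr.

4080 years

Hydraulic gradient i = (113.70 − 113.50) / 119 = 0.20 / 119 = 0.001681
K = 3.59e-6 m/s × 86400 s/d = 0.3102 m/d
Specific discharge q = 0.3102 × 0.001681 = 5.213e-4 m/d
Average linear velocity = 5.213e-4 / 0.19 = 0.002744 m/d
Retardation R = 1 + ρ_b·K_d/n = 1 + 1.74×2.4/0.19 = 22.98
Contaminant velocity v_c = v/R = 0.002744/22.98 = 1.194e-4 m/d
t = L/v_c = 178/1.194e-4 = 1.491e6 d
   = 1.491e6/365 = 4080 yr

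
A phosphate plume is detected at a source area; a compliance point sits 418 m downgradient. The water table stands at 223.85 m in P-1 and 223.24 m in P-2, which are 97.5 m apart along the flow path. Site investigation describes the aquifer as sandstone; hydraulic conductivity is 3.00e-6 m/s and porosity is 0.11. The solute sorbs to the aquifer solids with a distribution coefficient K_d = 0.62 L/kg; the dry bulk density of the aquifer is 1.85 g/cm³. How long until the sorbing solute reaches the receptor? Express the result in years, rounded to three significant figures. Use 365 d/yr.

Hydraulic gradient i = (223.85 − 223.24) / 97.5 = 0.61 / 97.5 = 0.006256
K = 3.00e-6 m/s × 86400 s/d = 0.2592 m/d
Specific discharge q = 0.2592 × 0.006256 = 0.001622 m/d
v = Ki/n = 0.2592·0.006256/0.11 = 0.01474 m/d
Retardation R = 1 + ρ_b·K_d/n = 1 + 1.85×0.62/0.11 = 11.43
Contaminant velocity v_c = v/R = 0.01474/11.43 = 0.001290 m/d
t = L/v_c = 418/0.001290 = 324000 d
   = 324000/365 = 888 yr

888 years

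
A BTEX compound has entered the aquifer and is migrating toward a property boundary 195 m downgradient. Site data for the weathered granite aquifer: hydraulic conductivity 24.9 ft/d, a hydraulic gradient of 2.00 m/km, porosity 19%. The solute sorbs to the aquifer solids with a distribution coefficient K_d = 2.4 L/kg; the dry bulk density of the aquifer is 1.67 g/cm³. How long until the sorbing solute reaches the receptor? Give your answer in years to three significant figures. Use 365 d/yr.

K = 24.9 ft/d × 0.3048 = 7.590 m/d
Specific discharge q = 7.590 × 0.0020 = 0.01518 m/d
v_s = q/n_e = 0.01518/0.19 = 0.07989 m/d
Retardation R = 1 + ρ_b·K_d/n = 1 + 1.67×2.4/0.19 = 22.09
Contaminant velocity v_c = v/R = 0.07989/22.09 = 0.003616 m/d
t = L/v_c = 195/0.003616 = 53930 d
   = 53930/365 = 148 yr

148 years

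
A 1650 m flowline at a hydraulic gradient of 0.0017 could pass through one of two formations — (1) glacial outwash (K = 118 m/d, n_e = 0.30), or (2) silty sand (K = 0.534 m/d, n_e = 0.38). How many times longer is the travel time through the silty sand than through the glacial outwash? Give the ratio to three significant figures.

280

Unit 1 (glacial outwash): v = 118×0.0017/0.30 = 0.6687 m/d, t = 1650/0.6687 = 2468 d
Unit 2 (silty sand): v = 0.534×0.0017/0.38 = 0.002389 m/d, t = 1650/0.002389 = 690700 d
t(silty sand) / t(glacial outwash) = 690700/2468 = 280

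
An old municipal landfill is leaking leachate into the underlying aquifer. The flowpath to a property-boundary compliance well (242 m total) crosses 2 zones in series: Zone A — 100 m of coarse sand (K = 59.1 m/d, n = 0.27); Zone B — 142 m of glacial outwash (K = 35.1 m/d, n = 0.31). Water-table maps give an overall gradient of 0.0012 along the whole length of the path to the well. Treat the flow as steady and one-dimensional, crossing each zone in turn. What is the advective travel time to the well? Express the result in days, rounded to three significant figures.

1400 days

Continuity: the same q passes through each zone, so ΔH = q·Σ(L_j/K_j) — the zones act as resistances in series.
Σ(L/K) = 100/59.1 + 142/35.1 = 1.692 + 4.046 = 5.738 d
K_eq = L_total / Σ(L/K) = 242 / 5.738 = 42.18 m/d
q = K_eq · i = 42.18 × 0.0012 = 0.05061 m/d (same in every zone)
Zone A: v = q/n = 0.05061/0.27 = 0.1875 m/d → t_A = 100/0.1875 = 533.5 d
Zone B: v = q/n = 0.05061/0.31 = 0.1633 m/d → t_B = 142/0.1633 = 869.7 d
Total t = 533.5 + 869.7 = 1403 d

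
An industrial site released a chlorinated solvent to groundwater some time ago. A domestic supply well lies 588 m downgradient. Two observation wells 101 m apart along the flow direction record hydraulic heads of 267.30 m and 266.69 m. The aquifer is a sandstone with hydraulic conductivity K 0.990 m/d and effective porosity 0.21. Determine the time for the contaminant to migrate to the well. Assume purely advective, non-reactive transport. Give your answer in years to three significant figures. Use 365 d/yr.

56.6 years

Hydraulic gradient i = (267.30 − 266.69) / 101 = 0.61 / 101 = 0.006040
Specific discharge q = 0.990 × 0.006040 = 0.005979 m/d
Seepage velocity v = q / n = 0.005979 / 0.21 = 0.02847 m/d
t = L / v = 588 / 0.02847 = 20650 d
   = 20650 / 365 = 56.6 yr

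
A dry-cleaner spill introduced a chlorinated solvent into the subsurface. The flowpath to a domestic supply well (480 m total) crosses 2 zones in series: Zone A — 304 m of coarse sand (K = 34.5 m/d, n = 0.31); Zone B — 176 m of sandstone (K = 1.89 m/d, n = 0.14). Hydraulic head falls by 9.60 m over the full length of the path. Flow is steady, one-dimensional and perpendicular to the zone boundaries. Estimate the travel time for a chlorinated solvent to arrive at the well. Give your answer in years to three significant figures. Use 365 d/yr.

3.46 years

Continuity: the same q passes through each zone, so ΔH = q·Σ(L_j/K_j) — the zones act as resistances in series.
Σ(L/K) = 304/34.5 + 176/1.89 = 8.812 + 93.12 = 101.9 d
q = ΔH / Σ(L/K) = 9.60 / 101.9 = 0.09418 m/d (same in every zone)
Zone A: v = q/n = 0.09418/0.31 = 0.3038 m/d → t_A = 304/0.3038 = 1001 d
Zone B: v = q/n = 0.09418/0.14 = 0.6727 m/d → t_B = 176/0.6727 = 261.6 d
Total t = 1001 + 261.6 = 1262 d
   = 1262 / 365 = 3.46 yr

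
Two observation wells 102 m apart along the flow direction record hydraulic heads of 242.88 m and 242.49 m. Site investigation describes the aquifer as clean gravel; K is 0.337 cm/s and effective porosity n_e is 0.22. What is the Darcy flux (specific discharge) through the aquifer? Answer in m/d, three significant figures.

1.11 m/d

Hydraulic gradient i = (242.88 − 242.49) / 102 = 0.39 / 102 = 0.003824
K = 0.337 cm/s × 864 = 291.2 m/d
Darcy flux q = K·i = 291.2 × 0.003824 = 1.113 m/d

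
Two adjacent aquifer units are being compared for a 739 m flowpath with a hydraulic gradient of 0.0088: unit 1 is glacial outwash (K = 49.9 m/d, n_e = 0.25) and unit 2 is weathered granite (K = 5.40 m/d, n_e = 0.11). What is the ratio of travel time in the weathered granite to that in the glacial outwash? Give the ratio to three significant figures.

4.07

Unit 1 (glacial outwash): v = 49.9×0.0088/0.25 = 1.756 m/d, t = 739/1.756 = 420.7 d
Unit 2 (weathered granite): v = 5.40×0.0088/0.11 = 0.4320 m/d, t = 739/0.4320 = 1711 d
t(weathered granite) / t(glacial outwash) = 1711/420.7 = 4.07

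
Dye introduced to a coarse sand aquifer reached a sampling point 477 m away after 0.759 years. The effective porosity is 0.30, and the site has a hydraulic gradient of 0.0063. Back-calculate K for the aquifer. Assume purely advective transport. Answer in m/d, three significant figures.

t = 0.759 years = 277.0 d
v = L / t = 477 / 277.0 = 1.722 m/d
K = v · n / i = 1.722 × 0.30 / 0.0063 = 82.0 m/d

82.0 m/d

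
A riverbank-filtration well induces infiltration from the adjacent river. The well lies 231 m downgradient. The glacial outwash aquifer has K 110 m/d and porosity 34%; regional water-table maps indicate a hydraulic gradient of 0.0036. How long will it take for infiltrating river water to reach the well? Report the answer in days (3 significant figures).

Specific discharge q = 110 × 0.0036 = 0.3960 m/d
Seepage velocity v = q / n = 0.3960 / 0.34 = 1.165 m/d
t = L / v = 231 / 1.165 = 198.3 d

198 days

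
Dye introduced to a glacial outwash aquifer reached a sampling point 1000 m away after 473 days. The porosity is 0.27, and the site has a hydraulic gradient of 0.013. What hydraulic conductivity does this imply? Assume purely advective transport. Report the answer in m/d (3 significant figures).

v = L / t = 1000 / 473 = 2.114 m/d
K = v · n / i = 2.114 × 0.27 / 0.013 = 43.9 m/d

43.9 m/d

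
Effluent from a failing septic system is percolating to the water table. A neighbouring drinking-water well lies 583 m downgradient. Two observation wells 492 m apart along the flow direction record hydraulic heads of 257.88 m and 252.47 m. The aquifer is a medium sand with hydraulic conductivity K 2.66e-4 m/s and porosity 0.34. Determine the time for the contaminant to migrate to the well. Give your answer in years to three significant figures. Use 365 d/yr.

Hydraulic gradient i = (257.88 − 252.47) / 492 = 5.41 / 492 = 0.01100
K = 2.66e-4 m/s × 86400 s/d = 22.98 m/d
Darcy flux q = K·i = 22.98 × 0.01100 = 0.2527 m/d
Average linear velocity = 0.2527 / 0.34 = 0.7433 m/d
t = L / v = 583 / 0.7433 = 784.4 d
   = 784.4 / 365 = 2.15 yr

2.15 years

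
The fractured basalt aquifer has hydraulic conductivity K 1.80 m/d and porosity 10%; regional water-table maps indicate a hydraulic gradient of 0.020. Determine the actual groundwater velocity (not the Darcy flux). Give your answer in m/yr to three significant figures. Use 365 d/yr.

131 m/yr

Darcy flux q = K·i = 1.80 × 0.020 = 0.03600 m/d
v_s = q/n_e = 0.03600/0.10 = 0.3600 m/d
   = 0.3600 × 365 = 131 m/yr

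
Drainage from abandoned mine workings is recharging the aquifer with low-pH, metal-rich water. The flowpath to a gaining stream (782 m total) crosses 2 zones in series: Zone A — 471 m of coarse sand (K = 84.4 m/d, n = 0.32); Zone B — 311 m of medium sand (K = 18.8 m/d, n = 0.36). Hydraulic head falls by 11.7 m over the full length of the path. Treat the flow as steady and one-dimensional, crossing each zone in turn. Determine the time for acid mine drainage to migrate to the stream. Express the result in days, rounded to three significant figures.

497 days

Continuity: the same q passes through each zone, so ΔH = q·Σ(L_j/K_j) — the zones act as resistances in series.
Σ(L/K) = 471/84.4 + 311/18.8 = 5.581 + 16.54 = 22.12 d
q = ΔH / Σ(L/K) = 11.7 / 22.12 = 0.5289 m/d (same in every zone)
Zone A: v = q/n = 0.5289/0.32 = 1.653 m/d → t_A = 471/1.653 = 285.0 d
Zone B: v = q/n = 0.5289/0.36 = 1.469 m/d → t_B = 311/1.469 = 211.7 d
Total t = 285.0 + 211.7 = 496.7 d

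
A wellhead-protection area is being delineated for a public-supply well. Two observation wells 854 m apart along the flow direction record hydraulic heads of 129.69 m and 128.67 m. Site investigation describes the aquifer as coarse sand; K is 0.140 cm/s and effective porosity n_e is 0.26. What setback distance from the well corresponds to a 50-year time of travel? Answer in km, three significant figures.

Hydraulic gradient i = (129.69 − 128.67) / 854 = 1.02 / 854 = 0.001194
K = 0.140 cm/s × 864 = 121.0 m/d
Specific discharge q = 121.0 × 0.001194 = 0.1445 m/d
v = Ki/n = 121.0·0.001194/0.26 = 0.5557 m/d
T = 50 yr × 365 = 18250 d
L = v × T = 0.5557 × 18250 = 10140 m
   = 10.1 km

10.1 km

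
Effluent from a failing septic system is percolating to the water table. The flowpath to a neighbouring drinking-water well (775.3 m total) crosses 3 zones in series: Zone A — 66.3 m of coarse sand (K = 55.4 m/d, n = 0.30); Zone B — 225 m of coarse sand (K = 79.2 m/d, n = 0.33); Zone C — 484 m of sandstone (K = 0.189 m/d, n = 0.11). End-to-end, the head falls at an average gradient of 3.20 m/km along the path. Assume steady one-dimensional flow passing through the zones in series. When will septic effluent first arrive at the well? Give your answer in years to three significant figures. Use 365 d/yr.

For zones in series the flux q is common to all zones; the equivalent conductivity is the harmonic (thickness-weighted) mean, K_eq = L_total / Σ(L_j/K_j).
Σ(L/K) = 66.3/55.4 + 225/79.2 + 484/0.189 = 1.197 + 2.841 + 2561 = 2565 d
K_eq = L_total / Σ(L/K) = 775.3 / 2565 = 0.3023 m/d
q = K_eq · i = 0.3023 × 0.0032 = 9.673e-4 m/d (same in every zone)
Zone A: v = q/n = 9.673e-4/0.30 = 0.003224 m/d → t_A = 66.3/0.003224 = 20560 d
Zone B: v = q/n = 9.673e-4/0.33 = 0.002931 m/d → t_B = 225/0.002931 = 76760 d
Zone C: v = q/n = 9.673e-4/0.11 = 0.008793 m/d → t_C = 484/0.008793 = 55040 d
Total t = 20560 + 76760 + 55040 = 152400 d
   = 152400 / 365 = 417 yr

417 years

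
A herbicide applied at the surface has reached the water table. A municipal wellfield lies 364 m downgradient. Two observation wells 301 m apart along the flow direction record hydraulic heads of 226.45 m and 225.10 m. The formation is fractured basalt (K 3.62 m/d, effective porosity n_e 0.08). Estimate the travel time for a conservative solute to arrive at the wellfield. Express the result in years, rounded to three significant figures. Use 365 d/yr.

4.91 years

Hydraulic gradient i = (226.45 − 225.10) / 301 = 1.35 / 301 = 0.004485
q = Ki = 3.62 × 0.004485 = 0.01624 m/d
Average linear velocity = 0.01624 / 0.08 = 0.2029 m/d
t = L / v = 364 / 0.2029 = 1794 d
   = 1794 / 365 = 4.91 yr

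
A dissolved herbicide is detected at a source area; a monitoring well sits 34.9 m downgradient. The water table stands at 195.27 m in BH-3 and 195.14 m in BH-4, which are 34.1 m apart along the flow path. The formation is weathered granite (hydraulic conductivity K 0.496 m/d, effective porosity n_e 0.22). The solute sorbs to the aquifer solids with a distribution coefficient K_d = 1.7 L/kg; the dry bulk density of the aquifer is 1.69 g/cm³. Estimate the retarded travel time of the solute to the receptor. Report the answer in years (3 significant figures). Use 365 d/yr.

Hydraulic gradient i = (195.27 − 195.14) / 34.1 = 0.13 / 34.1 = 0.003812
Specific discharge q = 0.496 × 0.003812 = 0.001891 m/d
Average linear velocity = 0.001891 / 0.22 = 0.008595 m/d
Retardation R = 1 + ρ_b·K_d/n = 1 + 1.69×1.7/0.22 = 14.06
Contaminant velocity v_c = v/R = 0.008595/14.06 = 6.114e-4 m/d
t = L/v_c = 34.9/6.114e-4 = 57090 d
   = 57090/365 = 156 yr

156 years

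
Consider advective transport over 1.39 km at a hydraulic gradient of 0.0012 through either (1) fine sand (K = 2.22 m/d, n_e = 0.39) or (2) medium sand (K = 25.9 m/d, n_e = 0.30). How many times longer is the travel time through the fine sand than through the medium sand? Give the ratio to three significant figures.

Unit 1 (fine sand): v = 2.22×0.0012/0.39 = 0.006831 m/d, t = 1390/0.006831 = 203500 d
Unit 2 (medium sand): v = 25.9×0.0012/0.30 = 0.1036 m/d, t = 1390/0.1036 = 13420 d
t(fine sand) / t(medium sand) = 203500/13420 = 15.2

15.2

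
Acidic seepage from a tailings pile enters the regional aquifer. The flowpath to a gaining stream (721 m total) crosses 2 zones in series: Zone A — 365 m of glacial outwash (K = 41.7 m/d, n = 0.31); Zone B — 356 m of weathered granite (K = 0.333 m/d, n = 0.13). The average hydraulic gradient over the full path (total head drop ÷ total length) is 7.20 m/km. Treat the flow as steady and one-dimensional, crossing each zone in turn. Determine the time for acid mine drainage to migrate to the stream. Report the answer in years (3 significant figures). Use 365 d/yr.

For zones in series the flux q is common to all zones; the equivalent conductivity is the harmonic (thickness-weighted) mean, K_eq = L_total / Σ(L_j/K_j).
Σ(L/K) = 365/41.7 + 356/0.333 = 8.753 + 1069 = 1078 d
K_eq = L_total / Σ(L/K) = 721 / 1078 = 0.6689 m/d
q = K_eq · i = 0.6689 × 0.0072 = 0.004816 m/d (same in every zone)
Zone A: v = q/n = 0.004816/0.31 = 0.01554 m/d → t_A = 365/0.01554 = 23490 d
Zone B: v = q/n = 0.004816/0.13 = 0.03705 m/d → t_B = 356/0.03705 = 9609 d
Total t = 23490 + 9609 = 33100 d
   = 33100 / 365 = 90.7 yr

90.7 years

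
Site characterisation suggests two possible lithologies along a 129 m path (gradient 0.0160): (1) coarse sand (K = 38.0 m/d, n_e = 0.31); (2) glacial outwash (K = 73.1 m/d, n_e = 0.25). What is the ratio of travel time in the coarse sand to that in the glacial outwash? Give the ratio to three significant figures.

2.39

Unit 1 (coarse sand): v = 38.0×0.016/0.31 = 1.961 m/d, t = 129/1.961 = 65.77 d
Unit 2 (glacial outwash): v = 73.1×0.016/0.25 = 4.678 m/d, t = 129/4.678 = 27.57 d
t(coarse sand) / t(glacial outwash) = 65.77/27.57 = 2.39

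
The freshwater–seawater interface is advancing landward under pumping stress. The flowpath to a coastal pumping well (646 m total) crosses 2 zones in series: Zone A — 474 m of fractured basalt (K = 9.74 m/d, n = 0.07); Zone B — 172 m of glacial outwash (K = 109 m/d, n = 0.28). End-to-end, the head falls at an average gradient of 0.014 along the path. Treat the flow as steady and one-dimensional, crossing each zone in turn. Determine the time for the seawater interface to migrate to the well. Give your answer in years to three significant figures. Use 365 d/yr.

1.24 years

Steady 1-D flow in series ⇒ the Darcy flux q is identical in every zone and the zone head losses add (resistances L/K in series).
Σ(L/K) = 474/9.74 + 172/109 = 48.67 + 1.578 = 50.24 d
K_eq = L_total / Σ(L/K) = 646 / 50.24 = 12.86 m/d
q = K_eq · i = 12.86 × 0.014 = 0.1800 m/d (same in every zone)
Zone A: v = q/n = 0.1800/0.07 = 2.571 m/d → t_A = 474/2.571 = 184.3 d
Zone B: v = q/n = 0.1800/0.28 = 0.6429 m/d → t_B = 172/0.6429 = 267.5 d
Total t = 184.3 + 267.5 = 451.9 d
   = 451.9 / 365 = 1.24 yr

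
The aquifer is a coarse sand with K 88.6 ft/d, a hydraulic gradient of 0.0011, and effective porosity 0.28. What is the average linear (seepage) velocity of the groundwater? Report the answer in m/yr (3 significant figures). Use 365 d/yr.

K = 88.6 ft/d × 0.3048 = 27.01 m/d
Specific discharge q = 27.01 × 0.0011 = 0.02971 m/d
v_s = q/n_e = 0.02971/0.28 = 0.1061 m/d
   = 0.1061 × 365 = 38.7 m/yr

38.7 m/yr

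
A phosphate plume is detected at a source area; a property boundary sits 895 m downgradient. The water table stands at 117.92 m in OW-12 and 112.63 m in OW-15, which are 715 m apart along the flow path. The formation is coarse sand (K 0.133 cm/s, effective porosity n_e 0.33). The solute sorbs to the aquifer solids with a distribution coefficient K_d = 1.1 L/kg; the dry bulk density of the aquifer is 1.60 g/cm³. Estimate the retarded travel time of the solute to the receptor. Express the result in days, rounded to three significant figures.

Hydraulic gradient i = (117.92 − 112.63) / 715 = 5.29 / 715 = 0.007399
K = 0.133 cm/s × 864 = 114.9 m/d
Specific discharge q = 114.9 × 0.007399 = 0.8502 m/d
v = Ki/n = 114.9·0.007399/0.33 = 2.576 m/d
Retardation R = 1 + ρ_b·K_d/n = 1 + 1.60×1.1/0.33 = 6.333
Contaminant velocity v_c = v/R = 2.576/6.333 = 0.4068 m/d
t = L/v_c = 895/0.4068 = 2200 d

2200 days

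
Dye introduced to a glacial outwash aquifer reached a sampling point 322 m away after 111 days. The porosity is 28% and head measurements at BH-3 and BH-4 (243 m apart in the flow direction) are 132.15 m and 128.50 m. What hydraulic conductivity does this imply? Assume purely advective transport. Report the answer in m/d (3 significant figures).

Hydraulic gradient i = (132.15 − 128.50) / 243 = 3.65 / 243 = 0.01502
v = L / t = 322 / 111 = 2.901 m/d
K = v · n / i = 2.901 × 0.28 / 0.01502 = 54.1 m/d

54.1 m/d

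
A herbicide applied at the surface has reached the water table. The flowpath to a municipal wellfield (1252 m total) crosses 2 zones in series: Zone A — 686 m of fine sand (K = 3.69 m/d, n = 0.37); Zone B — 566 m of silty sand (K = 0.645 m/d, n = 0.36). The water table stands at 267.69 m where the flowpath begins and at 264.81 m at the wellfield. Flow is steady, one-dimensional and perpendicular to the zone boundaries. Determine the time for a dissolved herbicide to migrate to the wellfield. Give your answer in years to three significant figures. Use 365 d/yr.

Total head drop ΔH = 267.69 − 264.81 = 2.88 m
Continuity: the same q passes through each zone, so ΔH = q·Σ(L_j/K_j) — the zones act as resistances in series.
Σ(L/K) = 686/3.69 + 566/0.645 = 185.9 + 877.5 = 1063 d
q = ΔH / Σ(L/K) = 2.88 / 1063 = 0.002708 m/d (same in every zone)
Zone A: v = q/n = 0.002708/0.37 = 0.007320 m/d → t_A = 686/0.007320 = 93720 d
Zone B: v = q/n = 0.002708/0.36 = 0.007523 m/d → t_B = 566/0.007523 = 75240 d
Total t = 93720 + 75240 = 169000 d
   = 169000 / 365 = 463 yr

463 years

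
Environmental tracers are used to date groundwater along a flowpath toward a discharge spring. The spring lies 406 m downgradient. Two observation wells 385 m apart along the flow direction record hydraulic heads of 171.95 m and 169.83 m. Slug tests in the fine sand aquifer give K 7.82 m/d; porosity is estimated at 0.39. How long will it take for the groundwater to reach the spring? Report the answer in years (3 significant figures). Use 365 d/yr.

Hydraulic gradient i = (171.95 − 169.83) / 385 = 2.12 / 385 = 0.005506
Specific discharge q = 7.82 × 0.005506 = 0.04306 m/d
v = Ki/n = 7.82·0.005506/0.39 = 0.1104 m/d
t = L / v = 406 / 0.1104 = 3677 d
   = 3677 / 365 = 10.1 yr

10.1 years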